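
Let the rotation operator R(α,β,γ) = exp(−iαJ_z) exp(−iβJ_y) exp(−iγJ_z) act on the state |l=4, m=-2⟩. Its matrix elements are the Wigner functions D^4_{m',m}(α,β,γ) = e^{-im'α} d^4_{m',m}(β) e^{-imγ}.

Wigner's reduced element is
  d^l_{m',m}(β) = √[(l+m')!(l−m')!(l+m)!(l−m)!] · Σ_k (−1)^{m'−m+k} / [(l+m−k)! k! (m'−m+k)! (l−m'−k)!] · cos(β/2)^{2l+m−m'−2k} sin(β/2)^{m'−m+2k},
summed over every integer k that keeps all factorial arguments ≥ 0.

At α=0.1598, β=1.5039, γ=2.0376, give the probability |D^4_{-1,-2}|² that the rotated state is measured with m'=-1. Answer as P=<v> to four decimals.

First d^4_{-1,-2}(β=1.5039), then the phase factors e^{-i(-1)α} and e^{-i(-2)γ}:
c=cos(1.5039/2)=0.730358, s=sin(1.5039/2)=0.683064; N=√[6·120·2·720]=1018.233765
k: max(0,(-2)−(-1))=0 … min(4+(-2),4−(-1))=2
  k=0: (−1)^1·1018.2338/(240)·0.7304^7·0.6831^1 = -0.321255
  k=1: (−1)^2·1018.2338/(48)·0.7304^5·0.6831^3 = +1.404982
  k=2: (−1)^3·1018.2338/(72)·0.7304^3·0.6831^5 = -0.819277
d^4_{-1,-2}(1.5039) = -0.321255 +1.404982 -0.819277 = +0.264450
|D^4_{-1,-2}|² = |d^4_{-1,-2}(β)|² = (+0.264450)² = 0.069934 (the z-rotation phases have unit modulus)

P=0.0699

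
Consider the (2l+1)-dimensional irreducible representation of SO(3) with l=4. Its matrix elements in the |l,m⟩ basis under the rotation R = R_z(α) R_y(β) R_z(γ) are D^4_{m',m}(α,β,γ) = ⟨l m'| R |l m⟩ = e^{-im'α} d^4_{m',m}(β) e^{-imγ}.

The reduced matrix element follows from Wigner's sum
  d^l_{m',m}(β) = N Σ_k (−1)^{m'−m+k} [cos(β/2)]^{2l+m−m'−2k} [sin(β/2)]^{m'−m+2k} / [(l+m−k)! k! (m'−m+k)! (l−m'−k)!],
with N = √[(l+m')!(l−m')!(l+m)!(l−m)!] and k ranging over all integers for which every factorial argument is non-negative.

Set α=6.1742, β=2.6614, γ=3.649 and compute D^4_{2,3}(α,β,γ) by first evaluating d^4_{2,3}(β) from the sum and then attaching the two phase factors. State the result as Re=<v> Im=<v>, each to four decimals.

Split into d^4_{2,3}(β=2.6614) × two z-phases.
Half-angle: c=0.237796, s=0.971315. N=√(720·2·5040·1)=2693.993318
Admissible k: 1..2 (factorial args all ≥0)
  k=1: (−1)^0·2693.9933/(720)·0.2378^7·0.9713^1 = +0.000156
  k=2: (−1)^1·2693.9933/(240)·0.2378^5·0.9713^3 = -0.007822
d^4_{2,3}(2.6614) = +0.000156 -0.007822 = -0.007665
Attach z-rotation phases: D = e^{-i(2)(6.1742)}·(-0.007665)·e^{-i(3)(3.649)} = +0.002019-0.007395i

Re=0.0020 Im=-0.0074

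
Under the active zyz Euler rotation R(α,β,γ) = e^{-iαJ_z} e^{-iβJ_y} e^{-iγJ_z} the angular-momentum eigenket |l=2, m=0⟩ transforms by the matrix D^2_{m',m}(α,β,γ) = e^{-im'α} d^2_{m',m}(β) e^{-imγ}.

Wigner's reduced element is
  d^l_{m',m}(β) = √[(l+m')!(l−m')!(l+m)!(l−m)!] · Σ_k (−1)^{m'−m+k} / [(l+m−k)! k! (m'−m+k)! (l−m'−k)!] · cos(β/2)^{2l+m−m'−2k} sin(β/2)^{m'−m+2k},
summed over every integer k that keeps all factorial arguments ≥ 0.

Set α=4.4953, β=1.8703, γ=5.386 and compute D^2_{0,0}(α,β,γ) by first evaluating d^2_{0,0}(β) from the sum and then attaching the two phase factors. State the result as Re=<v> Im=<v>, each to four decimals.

Re=-0.3694 Im=0.0000

First d^2_{0,0}(β=1.8703), then the phase factors e^{-i(0)α} and e^{-i(0)γ}:
c=cos(1.8703/2)=0.593698, s=sin(1.8703/2)=0.804688; N=√[2·2·2·2]=4.000000
The bounds max(0,m−m')=0 and min(l+m,l−m')=2 give 3 terms
  k=0: (−1)^0·4.0000/(4)·0.5937^4·0.8047^0 = +0.124240
  k=1: (−1)^1·4.0000/(1)·0.5937^2·0.8047^2 = -0.912948
  k=2: (−1)^2·4.0000/(4)·0.5937^0·0.8047^4 = +0.419286
d^2_{0,0}(1.8703) = +0.124240 -0.912948 +0.419286 = -0.369422
Phases: e^{-i·(0)·4.4953}=+1.000000+0.000000i, e^{-i·(0)·5.386}=+1.000000+0.000000i ⇒ D=-0.369422+0.000000i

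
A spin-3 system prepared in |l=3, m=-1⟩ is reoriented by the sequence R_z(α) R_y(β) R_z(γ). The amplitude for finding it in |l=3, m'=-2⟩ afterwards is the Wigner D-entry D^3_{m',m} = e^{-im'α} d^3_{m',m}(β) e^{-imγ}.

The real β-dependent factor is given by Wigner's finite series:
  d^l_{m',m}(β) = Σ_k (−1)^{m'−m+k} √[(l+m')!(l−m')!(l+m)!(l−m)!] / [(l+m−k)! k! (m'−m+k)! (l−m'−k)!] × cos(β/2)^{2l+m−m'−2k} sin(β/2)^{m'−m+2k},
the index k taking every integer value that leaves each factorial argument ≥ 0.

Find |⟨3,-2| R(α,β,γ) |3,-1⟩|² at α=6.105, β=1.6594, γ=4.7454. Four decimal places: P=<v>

First d^3_{-2,-1}(β=1.6594), then the phase factors e^{-i(-2)α} and e^{-i(-1)γ}:
c=cos(1.6594/2)=0.675097, s=sin(1.6594/2)=0.737729; N=√[1·120·2·24]=75.894664
The bounds max(0,m−m')=1 and min(l+m,l−m')=2 give 2 terms
  k=1: (−1)^0·75.8947/(24)·0.6751^5·0.7377^1 = +0.327136
  k=2: (−1)^1·75.8947/(12)·0.6751^3·0.7377^3 = -0.781302
d^3_{-2,-1}(1.6594) = +0.327136 -0.781302 = -0.454167
|D^3_{-2,-1}|² = |d^3_{-2,-1}(β)|² = (-0.454167)² = 0.206267 (the z-rotation phases have unit modulus)

P=0.2063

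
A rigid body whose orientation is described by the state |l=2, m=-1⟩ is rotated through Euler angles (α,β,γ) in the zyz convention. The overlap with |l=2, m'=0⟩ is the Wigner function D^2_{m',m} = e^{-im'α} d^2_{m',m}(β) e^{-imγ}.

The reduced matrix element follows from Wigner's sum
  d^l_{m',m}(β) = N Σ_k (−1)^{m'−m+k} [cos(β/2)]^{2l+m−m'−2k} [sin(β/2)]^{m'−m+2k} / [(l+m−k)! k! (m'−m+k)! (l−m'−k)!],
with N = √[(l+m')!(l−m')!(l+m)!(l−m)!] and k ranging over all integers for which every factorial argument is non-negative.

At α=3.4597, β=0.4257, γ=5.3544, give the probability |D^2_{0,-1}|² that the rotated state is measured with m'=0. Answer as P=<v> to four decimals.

P=0.2122

First d^2_{0,-1}(β=0.4257), then the phase factors e^{-i(0)α} and e^{-i(-1)γ}:
Half-angle: c=0.977433, s=0.211246. N=√(2·2·1·6)=4.898979
Admissible k: 0..1 (factorial args all ≥0)
  k=0: (−1)^1·4.8990/(2)·0.9774^3·0.2112^1 = -0.483199
  k=1: (−1)^2·4.8990/(2)·0.9774^1·0.2112^3 = +0.022570
d^2_{0,-1}(0.4257) = -0.483199 +0.022570 = -0.460629
|D^2_{0,-1}|² = |d^2_{0,-1}(β)|² = (-0.460629)² = 0.212179 (the z-rotation phases have unit modulus)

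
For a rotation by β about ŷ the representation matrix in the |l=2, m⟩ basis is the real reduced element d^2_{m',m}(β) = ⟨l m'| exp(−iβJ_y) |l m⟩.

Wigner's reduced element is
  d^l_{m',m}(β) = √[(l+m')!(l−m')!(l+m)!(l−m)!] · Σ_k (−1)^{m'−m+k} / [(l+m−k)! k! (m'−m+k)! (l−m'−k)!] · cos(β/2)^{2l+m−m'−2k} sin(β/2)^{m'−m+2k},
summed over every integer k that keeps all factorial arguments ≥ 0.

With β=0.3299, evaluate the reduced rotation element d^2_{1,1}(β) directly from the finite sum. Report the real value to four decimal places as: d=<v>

d^2_{1,1}(β=0.3299) via Wigner's sum:
c=cos(0.3299/2)=0.986427, s=sin(0.3299/2)=0.164203; N=√[6·1·6·1]=6.000000
Admissible k: 0..1 (factorial args all ≥0)
  k=0: (−1)^0·6.0000/(6)·0.9864^4·0.1642^0 = +0.946802
  k=1: (−1)^1·6.0000/(2)·0.9864^2·0.1642^2 = -0.078707
d^2_{1,1}(0.3299) = +0.946802 -0.078707 = +0.868095

d=0.8681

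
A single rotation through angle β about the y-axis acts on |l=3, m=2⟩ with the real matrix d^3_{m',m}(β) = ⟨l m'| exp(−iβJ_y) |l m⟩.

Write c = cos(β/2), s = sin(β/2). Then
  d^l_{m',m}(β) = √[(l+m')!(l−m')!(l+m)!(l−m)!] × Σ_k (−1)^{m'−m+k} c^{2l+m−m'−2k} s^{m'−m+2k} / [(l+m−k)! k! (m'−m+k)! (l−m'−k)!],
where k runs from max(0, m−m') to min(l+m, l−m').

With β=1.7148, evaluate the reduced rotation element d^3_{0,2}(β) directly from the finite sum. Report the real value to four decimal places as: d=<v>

d^3_{0,2}(β=1.7148) via Wigner's sum:
With c≡cos(β/2)=0.654406 and s≡sin(β/2)=0.756144, N=[6·6·120·1]^{1/2}=65.726707
k: max(0,(2)−(0))=2 … min(3+(2),3−(0))=3
  k=2: (−1)^0·65.7267/(12)·0.6544^4·0.7561^2 = +0.574325
  k=3: (−1)^1·65.7267/(12)·0.6544^2·0.7561^4 = -0.766782
d^3_{0,2}(1.7148) = +0.574325 -0.766782 = -0.192458

d=-0.1925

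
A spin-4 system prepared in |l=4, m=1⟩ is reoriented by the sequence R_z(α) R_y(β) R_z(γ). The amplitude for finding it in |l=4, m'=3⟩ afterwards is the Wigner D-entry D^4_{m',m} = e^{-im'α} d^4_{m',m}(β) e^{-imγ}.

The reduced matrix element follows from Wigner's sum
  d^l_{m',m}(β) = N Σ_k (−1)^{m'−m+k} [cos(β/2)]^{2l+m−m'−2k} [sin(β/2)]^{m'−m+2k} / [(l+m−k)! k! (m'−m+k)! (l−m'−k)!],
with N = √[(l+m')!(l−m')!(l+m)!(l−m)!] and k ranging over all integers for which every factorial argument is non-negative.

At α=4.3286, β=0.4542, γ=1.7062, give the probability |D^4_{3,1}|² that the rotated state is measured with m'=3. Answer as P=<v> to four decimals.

P=0.0983

First d^4_{3,1}(β=0.4542), then the phase factors e^{-i(3)α} and e^{-i(1)γ}:
With c≡cos(β/2)=0.974323 and s≡sin(β/2)=0.225153, N=[5040·1·120·6]^{1/2}=1904.940944
The bounds max(0,m−m')=0 and min(l+m,l−m')=1 give 2 terms
  k=0: (−1)^2·1904.9409/(240)·0.9743^6·0.2252^2 = +0.344227
  k=1: (−1)^3·1904.9409/(144)·0.9743^4·0.2252^4 = -0.030637
d^4_{3,1}(0.4542) = +0.344227 -0.030637 = +0.313590
|D^4_{3,1}|² = |d^4_{3,1}(β)|² = (+0.313590)² = 0.098339 (the z-rotation phases have unit modulus)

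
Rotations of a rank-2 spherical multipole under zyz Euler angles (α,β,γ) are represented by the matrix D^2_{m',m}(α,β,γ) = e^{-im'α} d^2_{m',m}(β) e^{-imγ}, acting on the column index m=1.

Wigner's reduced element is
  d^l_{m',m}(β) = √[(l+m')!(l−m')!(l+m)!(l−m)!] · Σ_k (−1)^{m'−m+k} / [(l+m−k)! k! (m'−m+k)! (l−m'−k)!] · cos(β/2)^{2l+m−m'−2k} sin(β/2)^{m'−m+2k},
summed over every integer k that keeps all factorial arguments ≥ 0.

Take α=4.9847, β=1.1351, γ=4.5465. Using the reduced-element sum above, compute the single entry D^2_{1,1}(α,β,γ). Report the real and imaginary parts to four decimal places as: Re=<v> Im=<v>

Split into d^2_{1,1}(β=1.1351) × two z-phases.
Half-angle: c=0.843221, s=0.537568. N=√(6·1·6·1)=6.000000
k∈{0,1} keeps every argument non-negative
  k=0: (−1)^0·6.0000/(6)·0.8432^4·0.5376^0 = +0.505551
  k=1: (−1)^1·6.0000/(2)·0.8432^2·0.5376^2 = -0.616411
d^2_{1,1}(1.1351) = +0.505551 -0.616411 = -0.110860
D = (+0.268958+0.963152i)·(-0.110860)·(-0.165129+0.986272i) = +0.110233-0.011776i

Re=0.1102 Im=-0.0118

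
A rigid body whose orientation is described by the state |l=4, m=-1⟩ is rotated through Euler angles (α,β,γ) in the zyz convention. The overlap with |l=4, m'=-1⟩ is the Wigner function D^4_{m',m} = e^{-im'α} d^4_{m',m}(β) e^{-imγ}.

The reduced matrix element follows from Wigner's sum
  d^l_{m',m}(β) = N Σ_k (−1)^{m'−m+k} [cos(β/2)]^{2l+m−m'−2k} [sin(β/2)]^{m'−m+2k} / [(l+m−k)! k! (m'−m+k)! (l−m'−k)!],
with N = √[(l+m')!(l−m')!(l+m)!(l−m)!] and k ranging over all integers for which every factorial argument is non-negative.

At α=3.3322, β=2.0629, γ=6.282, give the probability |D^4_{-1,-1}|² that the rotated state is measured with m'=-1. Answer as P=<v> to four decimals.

P=0.0142

Split into d^4_{-1,-1}(β=2.0629) × two z-phases.
c=cos(2.0629/2)=0.513575, s=sin(2.0629/2)=0.858045; N=√[6·120·6·120]=720.000000
k: max(0,(-1)−(-1))=0 … min(4+(-1),4−(-1))=3
  k=0: (−1)^0·720.0000/(720)·0.5136^8·0.8580^0 = +0.004840
  k=1: (−1)^1·720.0000/(48)·0.5136^6·0.8580^2 = -0.202645
  k=2: (−1)^2·720.0000/(24)·0.5136^4·0.8580^4 = +1.131298
  k=3: (−1)^3·720.0000/(72)·0.5136^2·0.8580^6 = -1.052609
d^4_{-1,-1}(2.0629) = +0.004840 -0.202645 +1.131298 -1.052609 = -0.119117
|D^4_{-1,-1}|² = |d^4_{-1,-1}(β)|² = (-0.119117)² = 0.014189 (the z-rotation phases have unit modulus)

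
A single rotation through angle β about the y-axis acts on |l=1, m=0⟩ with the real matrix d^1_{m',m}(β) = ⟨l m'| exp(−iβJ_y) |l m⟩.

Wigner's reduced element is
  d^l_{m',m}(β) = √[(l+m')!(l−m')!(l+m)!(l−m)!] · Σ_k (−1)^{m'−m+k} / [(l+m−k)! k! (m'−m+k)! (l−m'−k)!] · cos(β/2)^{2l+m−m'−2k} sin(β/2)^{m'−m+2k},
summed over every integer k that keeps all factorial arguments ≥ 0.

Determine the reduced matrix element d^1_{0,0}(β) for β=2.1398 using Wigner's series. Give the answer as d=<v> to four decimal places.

d=-0.5388

d^1_{0,0}(β=2.1398) via Wigner's sum:
c=cos(2.1398/2)=0.480212, s=sin(2.1398/2)=0.877152; N=√[1·1·1·1]=1.000000
Admissible k: 0..1 (factorial args all ≥0)
  k=0: (−1)^0·1.0000/(1)·0.4802^2·0.8772^0 = +0.230604
  k=1: (−1)^1·1.0000/(1)·0.4802^0·0.8772^2 = -0.769396
d^1_{0,0}(2.1398) = +0.230604 -0.769396 = -0.538793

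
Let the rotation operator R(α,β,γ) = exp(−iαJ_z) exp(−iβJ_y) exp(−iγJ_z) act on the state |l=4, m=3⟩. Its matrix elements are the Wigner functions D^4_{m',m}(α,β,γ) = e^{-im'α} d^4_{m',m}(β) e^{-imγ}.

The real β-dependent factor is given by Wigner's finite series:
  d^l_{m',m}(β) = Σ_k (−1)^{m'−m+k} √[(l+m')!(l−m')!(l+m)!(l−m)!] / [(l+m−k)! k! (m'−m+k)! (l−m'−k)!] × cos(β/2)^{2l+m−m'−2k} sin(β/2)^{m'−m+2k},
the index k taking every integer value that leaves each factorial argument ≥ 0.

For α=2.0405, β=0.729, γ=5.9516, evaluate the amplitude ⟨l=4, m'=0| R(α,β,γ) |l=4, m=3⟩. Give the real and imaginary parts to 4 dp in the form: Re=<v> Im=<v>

Split into d^4_{0,3}(β=0.729) × two z-phases.
Half-angle: c=0.934302, s=0.356482. N=√(24·24·5040·1)=1703.830978
The bounds max(0,m−m')=3 and min(l+m,l−m')=4 give 2 terms
  k=3: (−1)^0·1703.8310/(144)·0.9343^5·0.3565^3 = +0.381605
  k=4: (−1)^1·1703.8310/(144)·0.9343^3·0.3565^5 = -0.055554
d^4_{0,3}(0.729) = +0.381605 -0.055554 = +0.326051
Attach z-rotation phases: D = e^{-i(0)(2.0405)}·(+0.326051)·e^{-i(3)(5.9516)} = +0.177603+0.273435i

Re=0.1776 Im=0.2734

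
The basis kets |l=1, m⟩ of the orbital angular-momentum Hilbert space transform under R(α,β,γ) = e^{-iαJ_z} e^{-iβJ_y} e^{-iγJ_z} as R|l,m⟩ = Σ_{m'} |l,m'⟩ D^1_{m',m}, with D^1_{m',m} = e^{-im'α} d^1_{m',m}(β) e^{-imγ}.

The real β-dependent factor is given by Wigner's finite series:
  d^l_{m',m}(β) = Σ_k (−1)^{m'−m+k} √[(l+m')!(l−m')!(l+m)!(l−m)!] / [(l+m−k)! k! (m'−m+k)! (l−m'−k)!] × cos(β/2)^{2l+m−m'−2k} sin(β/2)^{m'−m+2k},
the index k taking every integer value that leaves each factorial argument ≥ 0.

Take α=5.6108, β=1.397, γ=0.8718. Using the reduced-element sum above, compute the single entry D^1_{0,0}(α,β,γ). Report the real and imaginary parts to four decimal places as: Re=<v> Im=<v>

Re=0.1729 Im=0.0000

First d^1_{0,0}(β=1.397), then the phase factors e^{-i(0)α} and e^{-i(0)γ}:
c=cos(1.397/2)=0.765808, s=sin(1.397/2)=0.643070; N=√[1·1·1·1]=1.000000
Admissible k: 0..1 (factorial args all ≥0)
  k=0: (−1)^0·1.0000/(1)·0.7658^2·0.6431^0 = +0.586461
  k=1: (−1)^1·1.0000/(1)·0.7658^0·0.6431^2 = -0.413539
d^1_{0,0}(1.397) = +0.586461 -0.413539 = +0.172923
Phases: e^{-i·(0)·5.6108}=+1.000000+0.000000i, e^{-i·(0)·0.8718}=+1.000000+0.000000i ⇒ D=+0.172923+0.000000i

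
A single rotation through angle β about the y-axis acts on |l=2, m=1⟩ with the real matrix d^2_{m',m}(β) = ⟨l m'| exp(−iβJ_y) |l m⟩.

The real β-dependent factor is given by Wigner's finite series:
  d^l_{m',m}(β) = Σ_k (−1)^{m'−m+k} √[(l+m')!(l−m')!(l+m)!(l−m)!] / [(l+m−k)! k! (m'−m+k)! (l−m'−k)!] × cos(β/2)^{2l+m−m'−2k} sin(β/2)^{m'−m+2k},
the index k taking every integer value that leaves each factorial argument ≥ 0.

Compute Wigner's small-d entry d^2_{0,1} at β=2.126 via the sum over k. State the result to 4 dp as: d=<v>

d^2_{0,1}(β=2.126) via Wigner's sum:
Half-angle: c=0.486253, s=0.873818. N=√(2·2·6·1)=4.898979
k: max(0,(1)−(0))=1 … min(2+(1),2−(0))=2
  k=1: (−1)^0·4.8990/(2)·0.4863^3·0.8738^1 = +0.246084
  k=2: (−1)^1·4.8990/(2)·0.4863^1·0.8738^3 = -0.794696
d^2_{0,1}(2.126) = +0.246084 -0.794696 = -0.548612

d=-0.5486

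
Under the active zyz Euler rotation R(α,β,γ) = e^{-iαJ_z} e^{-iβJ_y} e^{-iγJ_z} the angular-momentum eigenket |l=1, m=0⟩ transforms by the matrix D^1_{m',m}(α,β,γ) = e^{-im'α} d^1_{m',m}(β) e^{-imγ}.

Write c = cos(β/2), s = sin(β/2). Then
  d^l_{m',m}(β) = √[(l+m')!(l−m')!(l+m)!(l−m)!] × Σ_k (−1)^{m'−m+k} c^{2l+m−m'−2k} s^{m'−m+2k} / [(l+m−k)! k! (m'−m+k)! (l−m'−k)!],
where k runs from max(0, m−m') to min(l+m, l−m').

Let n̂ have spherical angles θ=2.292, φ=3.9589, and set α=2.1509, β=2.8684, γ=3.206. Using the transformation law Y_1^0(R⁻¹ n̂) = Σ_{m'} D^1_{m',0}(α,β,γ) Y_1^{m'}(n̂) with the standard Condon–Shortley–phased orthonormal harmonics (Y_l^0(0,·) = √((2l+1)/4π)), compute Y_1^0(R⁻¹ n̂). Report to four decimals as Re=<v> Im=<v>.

Re=0.2874 Im=0.0000

Need the full column D^1_{m',0} for m'=−1..1 at α=2.1509, β=2.8684, γ=3.206.
cos(β/2)=0.136172, sin(β/2)=0.990685
d^1_{-1,0}: single k=1 term ⇒ +0.190782;  D = -0.104570+0.159572i
d^1_{0,0}: k∈[0..1] ⇒ +0.018543 -0.981457 = -0.962914;  D = -0.962914+0.000000i
d^1_{1,0}: single k=0 term ⇒ -0.190782;  D = +0.104570+0.159572i
Y_1^{m'}(θ=2.292,φ=3.9589) and Σ D·Y over m':
  (-0.1046+0.1596i)·(-0.1775+0.1892i)  (-0.9629+0.0000i)·(-0.3226+0.0000i)  (+0.1046+0.1596i)·(+0.1775+0.1892i)
Y_1^0(R⁻¹ n̂) = +0.287390+0.000000i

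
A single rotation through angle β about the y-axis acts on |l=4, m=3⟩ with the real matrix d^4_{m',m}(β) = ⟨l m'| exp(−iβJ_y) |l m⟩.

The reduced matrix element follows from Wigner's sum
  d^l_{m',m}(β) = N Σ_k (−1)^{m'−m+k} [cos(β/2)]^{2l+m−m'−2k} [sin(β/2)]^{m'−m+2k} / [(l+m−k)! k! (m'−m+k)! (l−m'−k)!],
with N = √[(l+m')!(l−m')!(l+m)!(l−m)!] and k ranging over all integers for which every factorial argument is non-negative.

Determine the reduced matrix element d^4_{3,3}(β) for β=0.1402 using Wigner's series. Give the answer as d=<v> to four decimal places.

d^4_{3,3}(β=0.1402) via Wigner's sum:
Half-angle: c=0.997544, s=0.070043. N=√(5040·1·5040·1)=5040.000000
k∈{0,1} keeps every argument non-negative
  k=0: (−1)^0·5040.0000/(5040)·0.9975^8·0.0700^0 = +0.980520
  k=1: (−1)^1·5040.0000/(720)·0.9975^6·0.0700^2 = -0.033839
d^4_{3,3}(0.1402) = +0.980520 -0.033839 = +0.946681

d=0.9467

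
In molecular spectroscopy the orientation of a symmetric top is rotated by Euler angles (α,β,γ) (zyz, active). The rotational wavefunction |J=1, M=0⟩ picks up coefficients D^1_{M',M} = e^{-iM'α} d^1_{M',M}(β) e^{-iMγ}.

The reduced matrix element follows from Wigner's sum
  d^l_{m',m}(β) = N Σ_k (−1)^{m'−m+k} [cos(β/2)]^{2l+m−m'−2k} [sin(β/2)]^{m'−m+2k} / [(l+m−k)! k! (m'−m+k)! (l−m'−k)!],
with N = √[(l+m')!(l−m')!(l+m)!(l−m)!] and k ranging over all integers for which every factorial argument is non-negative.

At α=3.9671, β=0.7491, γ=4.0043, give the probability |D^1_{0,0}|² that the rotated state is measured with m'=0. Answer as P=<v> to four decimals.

First d^1_{0,0}(β=0.7491), then the phase factors e^{-i(0)α} and e^{-i(0)γ}:
With c≡cos(β/2)=0.930672 and s≡sin(β/2)=0.365854, N=[1·1·1·1]^{1/2}=1.000000
Admissible k: 0..1 (factorial args all ≥0)
  k=0: (−1)^0·1.0000/(1)·0.9307^2·0.3659^0 = +0.866151
  k=1: (−1)^1·1.0000/(1)·0.9307^0·0.3659^2 = -0.133849
d^1_{0,0}(0.7491) = +0.866151 -0.133849 = +0.732302
|D^1_{0,0}|² = |d^1_{0,0}(β)|² = (+0.732302)² = 0.536266 (the z-rotation phases have unit modulus)

P=0.5363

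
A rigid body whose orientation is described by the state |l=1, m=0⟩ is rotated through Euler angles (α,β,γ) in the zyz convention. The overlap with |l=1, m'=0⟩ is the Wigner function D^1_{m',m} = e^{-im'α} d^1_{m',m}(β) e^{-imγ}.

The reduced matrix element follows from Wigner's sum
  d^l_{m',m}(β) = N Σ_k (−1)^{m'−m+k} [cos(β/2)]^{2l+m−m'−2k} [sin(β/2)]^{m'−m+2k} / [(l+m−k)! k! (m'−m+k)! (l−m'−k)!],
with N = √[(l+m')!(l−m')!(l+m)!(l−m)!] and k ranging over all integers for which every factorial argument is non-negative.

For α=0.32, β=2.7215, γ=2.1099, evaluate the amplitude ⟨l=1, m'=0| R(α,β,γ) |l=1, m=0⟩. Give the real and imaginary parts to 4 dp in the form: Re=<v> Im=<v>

Re=-0.9131 Im=0.0000

Split into d^1_{0,0}(β=2.7215) × two z-phases.
With c≡cos(β/2)=0.208505 and s≡sin(β/2)=0.978021, N=[1·1·1·1]^{1/2}=1.000000
k: max(0,(0)−(0))=0 … min(1+(0),1−(0))=1
  k=0: (−1)^0·1.0000/(1)·0.2085^2·0.9780^0 = +0.043474
  k=1: (−1)^1·1.0000/(1)·0.2085^0·0.9780^2 = -0.956526
d^1_{0,0}(2.7215) = +0.043474 -0.956526 = -0.913051
D = (+1.000000+0.000000i)·(-0.913051)·(+1.000000+0.000000i) = -0.913051+0.000000i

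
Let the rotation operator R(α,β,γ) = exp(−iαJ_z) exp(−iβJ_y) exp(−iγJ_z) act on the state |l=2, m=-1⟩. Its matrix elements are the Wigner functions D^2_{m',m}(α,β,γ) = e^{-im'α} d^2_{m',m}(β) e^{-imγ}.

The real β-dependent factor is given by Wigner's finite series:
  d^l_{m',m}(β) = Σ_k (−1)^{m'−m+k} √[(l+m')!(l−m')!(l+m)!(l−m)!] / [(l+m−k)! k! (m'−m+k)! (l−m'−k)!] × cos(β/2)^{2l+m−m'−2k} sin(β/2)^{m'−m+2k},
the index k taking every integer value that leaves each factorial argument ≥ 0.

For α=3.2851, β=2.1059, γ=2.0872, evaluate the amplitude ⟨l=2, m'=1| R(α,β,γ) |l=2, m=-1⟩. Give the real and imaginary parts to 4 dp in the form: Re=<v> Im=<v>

Re=-0.0055 Im=0.0140

First d^2_{1,-1}(β=2.1059), then the phase factors e^{-i(1)α} and e^{-i(-1)γ}:
c=cos(2.1059/2)=0.495010, s=sin(2.1059/2)=0.868887; N=√[6·1·1·6]=6.000000
Admissible k: 0..1 (factorial args all ≥0)
  k=0: (−1)^2·6.0000/(2)·0.4950^2·0.8689^2 = +0.554978
  k=1: (−1)^3·6.0000/(6)·0.4950^0·0.8689^4 = -0.569972
d^2_{1,-1}(2.1059) = +0.554978 -0.569972 = -0.014994
D = (-0.989720+0.143015i)·(-0.014994)·(-0.493756+0.869601i) = -0.005463+0.013964i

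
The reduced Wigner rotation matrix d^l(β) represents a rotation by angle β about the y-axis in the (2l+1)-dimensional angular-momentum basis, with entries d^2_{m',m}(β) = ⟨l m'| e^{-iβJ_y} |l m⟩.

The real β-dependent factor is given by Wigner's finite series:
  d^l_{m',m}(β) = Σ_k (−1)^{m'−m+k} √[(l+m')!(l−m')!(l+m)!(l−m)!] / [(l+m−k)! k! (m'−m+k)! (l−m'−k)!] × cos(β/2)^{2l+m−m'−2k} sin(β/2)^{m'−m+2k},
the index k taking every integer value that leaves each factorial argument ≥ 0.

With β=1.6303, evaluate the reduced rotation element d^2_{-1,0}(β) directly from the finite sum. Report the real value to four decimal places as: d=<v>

d=-0.0727

d^2_{-1,0}(β=1.6303) via Wigner's sum:
With c≡cos(β/2)=0.685759 and s≡sin(β/2)=0.727828, N=[1·6·2·2]^{1/2}=4.898979
The bounds max(0,m−m')=1 and min(l+m,l−m')=2 give 2 terms
  k=1: (−1)^0·4.8990/(2)·0.6858^3·0.7278^1 = +0.574936
  k=2: (−1)^1·4.8990/(2)·0.6858^1·0.7278^3 = -0.647641
d^2_{-1,0}(1.6303) = +0.574936 -0.647641 = -0.072705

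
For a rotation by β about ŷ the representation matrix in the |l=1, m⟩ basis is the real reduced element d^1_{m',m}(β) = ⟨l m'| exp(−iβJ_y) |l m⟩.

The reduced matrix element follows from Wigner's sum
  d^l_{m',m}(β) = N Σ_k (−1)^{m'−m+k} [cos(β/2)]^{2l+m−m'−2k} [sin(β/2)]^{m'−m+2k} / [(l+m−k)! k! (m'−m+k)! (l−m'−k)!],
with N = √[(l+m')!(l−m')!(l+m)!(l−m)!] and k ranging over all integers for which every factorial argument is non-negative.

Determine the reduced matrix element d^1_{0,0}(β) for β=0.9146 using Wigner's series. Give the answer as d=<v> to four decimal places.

d=0.6101

d^1_{0,0}(β=0.9146) via Wigner's sum:
With c≡cos(β/2)=0.897248 and s≡sin(β/2)=0.441527, N=[1·1·1·1]^{1/2}=1.000000
The bounds max(0,m−m')=0 and min(l+m,l−m')=1 give 2 terms
  k=0: (−1)^0·1.0000/(1)·0.8972^2·0.4415^0 = +0.805054
  k=1: (−1)^1·1.0000/(1)·0.8972^0·0.4415^2 = -0.194946
d^1_{0,0}(0.9146) = +0.805054 -0.194946 = +0.610108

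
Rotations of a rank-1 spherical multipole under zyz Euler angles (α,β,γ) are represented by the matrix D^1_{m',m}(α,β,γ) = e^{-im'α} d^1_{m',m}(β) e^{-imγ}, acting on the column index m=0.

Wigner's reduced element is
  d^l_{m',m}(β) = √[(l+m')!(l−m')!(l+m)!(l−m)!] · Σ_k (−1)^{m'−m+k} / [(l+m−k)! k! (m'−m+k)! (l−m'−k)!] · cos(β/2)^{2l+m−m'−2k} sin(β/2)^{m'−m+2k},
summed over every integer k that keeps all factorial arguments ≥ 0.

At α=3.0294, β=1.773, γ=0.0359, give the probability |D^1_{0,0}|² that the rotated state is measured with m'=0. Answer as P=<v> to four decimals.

First d^1_{0,0}(β=1.773), then the phase factors e^{-i(0)α} and e^{-i(0)γ}:
With c≡cos(β/2)=0.632128 and s≡sin(β/2)=0.774864, N=[1·1·1·1]^{1/2}=1.000000
k: max(0,(0)−(0))=0 … min(1+(0),1−(0))=1
  k=0: (−1)^0·1.0000/(1)·0.6321^2·0.7749^0 = +0.399586
  k=1: (−1)^1·1.0000/(1)·0.6321^0·0.7749^2 = -0.600414
d^1_{0,0}(1.773) = +0.399586 -0.600414 = -0.200829
|D^1_{0,0}|² = |d^1_{0,0}(β)|² = (-0.200829)² = 0.040332 (the z-rotation phases have unit modulus)

P=0.0403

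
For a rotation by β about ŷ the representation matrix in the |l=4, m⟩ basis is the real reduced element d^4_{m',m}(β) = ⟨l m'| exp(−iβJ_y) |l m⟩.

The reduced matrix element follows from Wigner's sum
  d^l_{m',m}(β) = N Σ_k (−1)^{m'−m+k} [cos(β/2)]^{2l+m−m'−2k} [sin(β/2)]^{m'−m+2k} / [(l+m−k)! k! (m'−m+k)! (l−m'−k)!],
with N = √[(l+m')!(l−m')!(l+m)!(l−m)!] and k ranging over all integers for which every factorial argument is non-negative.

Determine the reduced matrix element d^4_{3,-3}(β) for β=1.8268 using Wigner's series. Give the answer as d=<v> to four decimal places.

d^4_{3,-3}(β=1.8268) via Wigner's sum:
Half-angle: c=0.611058, s=0.791586. N=√(5040·1·1·5040)=5040.000000
Admissible k: 0..1 (factorial args all ≥0)
  k=0: (−1)^6·5040.0000/(720)·0.6111^2·0.7916^6 = +0.643059
  k=1: (−1)^7·5040.0000/(5040)·0.6111^0·0.7916^8 = -0.154165
d^4_{3,-3}(1.8268) = +0.643059 -0.154165 = +0.488895

d=0.4889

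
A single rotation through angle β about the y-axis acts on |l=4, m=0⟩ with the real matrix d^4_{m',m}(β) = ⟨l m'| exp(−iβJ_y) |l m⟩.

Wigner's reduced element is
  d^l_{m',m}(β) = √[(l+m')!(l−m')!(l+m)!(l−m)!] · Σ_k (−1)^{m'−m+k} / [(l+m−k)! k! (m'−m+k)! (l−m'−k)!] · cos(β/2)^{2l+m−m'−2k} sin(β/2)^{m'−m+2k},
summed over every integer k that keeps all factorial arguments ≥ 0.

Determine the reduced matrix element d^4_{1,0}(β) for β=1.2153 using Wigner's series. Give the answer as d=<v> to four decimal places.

d^4_{1,0}(β=1.2153) via Wigner's sum:
Half-angle: c=0.820992, s=0.570940. N=√(120·6·24·24)=643.987578
The bounds max(0,m−m')=0 and min(l+m,l−m')=3 give 4 terms
  k=0: (−1)^1·643.9876/(144)·0.8210^7·0.5709^1 = -0.641915
  k=1: (−1)^2·643.9876/(24)·0.8210^5·0.5709^3 = +1.862651
  k=2: (−1)^3·643.9876/(24)·0.8210^3·0.5709^5 = -0.900812
  k=3: (−1)^4·643.9876/(144)·0.8210^1·0.5709^7 = +0.072608
d^4_{1,0}(1.2153) = -0.641915 +1.862651 -0.900812 +0.072608 = +0.392532

d=0.3925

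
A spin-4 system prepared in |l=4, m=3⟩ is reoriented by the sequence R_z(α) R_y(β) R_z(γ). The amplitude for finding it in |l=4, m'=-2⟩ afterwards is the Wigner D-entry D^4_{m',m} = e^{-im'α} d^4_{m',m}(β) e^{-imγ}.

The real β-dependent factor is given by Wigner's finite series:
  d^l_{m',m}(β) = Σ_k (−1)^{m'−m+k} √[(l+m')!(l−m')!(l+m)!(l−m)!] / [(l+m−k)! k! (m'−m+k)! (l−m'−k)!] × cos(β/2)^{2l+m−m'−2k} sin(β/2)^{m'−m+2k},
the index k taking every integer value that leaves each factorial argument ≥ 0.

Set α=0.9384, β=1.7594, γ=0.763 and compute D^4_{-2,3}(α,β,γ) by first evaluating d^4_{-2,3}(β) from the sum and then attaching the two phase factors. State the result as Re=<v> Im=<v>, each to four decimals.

Re=0.3710 Im=-0.1622

Split into d^4_{-2,3}(β=1.7594) × two z-phases.
Half-angle: c=0.637382, s=0.770548. N=√(2·720·5040·1)=2693.993318
The bounds max(0,m−m')=5 and min(l+m,l−m')=6 give 2 terms
  k=5: (−1)^0·2693.9933/(240)·0.6374^3·0.7705^5 = +0.789556
  k=6: (−1)^1·2693.9933/(720)·0.6374^1·0.7705^7 = -0.384646
d^4_{-2,3}(1.7594) = +0.789556 -0.384646 = +0.404911
Attach z-rotation phases: D = e^{-i(-2)(0.9384)}·(+0.404911)·e^{-i(3)(0.763)} = +0.370996-0.162218i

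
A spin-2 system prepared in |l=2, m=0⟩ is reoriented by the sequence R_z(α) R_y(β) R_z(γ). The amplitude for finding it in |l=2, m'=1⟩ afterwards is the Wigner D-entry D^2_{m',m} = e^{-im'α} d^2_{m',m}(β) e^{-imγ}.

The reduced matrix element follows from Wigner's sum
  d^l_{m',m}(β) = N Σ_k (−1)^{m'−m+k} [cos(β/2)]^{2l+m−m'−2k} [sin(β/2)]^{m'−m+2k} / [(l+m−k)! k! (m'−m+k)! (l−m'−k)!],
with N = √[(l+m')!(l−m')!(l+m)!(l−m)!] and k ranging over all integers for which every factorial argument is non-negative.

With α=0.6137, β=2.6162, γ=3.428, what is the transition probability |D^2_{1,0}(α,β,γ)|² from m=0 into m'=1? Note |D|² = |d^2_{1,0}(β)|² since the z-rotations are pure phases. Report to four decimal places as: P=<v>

P=0.2824

Split into d^2_{1,0}(β=2.6162) × two z-phases.
c=cos(2.6162/2)=0.259685, s=sin(2.6162/2)=0.965693; N=√[6·1·2·2]=4.898979
The bounds max(0,m−m')=0 and min(l+m,l−m')=1 give 2 terms
  k=0: (−1)^1·4.8990/(2)·0.2597^3·0.9657^1 = -0.041424
  k=1: (−1)^2·4.8990/(2)·0.2597^1·0.9657^3 = +0.572850
d^2_{1,0}(2.6162) = -0.041424 +0.572850 = +0.531425
|D^2_{1,0}|² = |d^2_{1,0}(β)|² = (+0.531425)² = 0.282413 (the z-rotation phases have unit modulus)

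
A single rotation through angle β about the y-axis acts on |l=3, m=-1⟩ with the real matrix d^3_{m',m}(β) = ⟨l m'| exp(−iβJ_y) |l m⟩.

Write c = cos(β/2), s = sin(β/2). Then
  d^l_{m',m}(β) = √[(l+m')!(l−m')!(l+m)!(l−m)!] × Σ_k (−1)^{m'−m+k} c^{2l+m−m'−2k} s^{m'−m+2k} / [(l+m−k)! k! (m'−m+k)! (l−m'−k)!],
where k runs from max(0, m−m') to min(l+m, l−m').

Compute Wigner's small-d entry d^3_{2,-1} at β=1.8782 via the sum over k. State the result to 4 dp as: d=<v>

d^3_{2,-1}(β=1.8782) via Wigner's sum:
With c≡cos(β/2)=0.590515 and s≡sin(β/2)=0.807027, N=[120·1·2·24]^{1/2}=75.894664
k: max(0,(-1)−(2))=0 … min(3+(-1),3−(2))=1
  k=0: (−1)^3·75.8947/(12)·0.5905^3·0.8070^3 = -0.684520
  k=1: (−1)^4·75.8947/(24)·0.5905^1·0.8070^5 = +0.639250
d^3_{2,-1}(1.8782) = -0.684520 +0.639250 = -0.045270

d=-0.0453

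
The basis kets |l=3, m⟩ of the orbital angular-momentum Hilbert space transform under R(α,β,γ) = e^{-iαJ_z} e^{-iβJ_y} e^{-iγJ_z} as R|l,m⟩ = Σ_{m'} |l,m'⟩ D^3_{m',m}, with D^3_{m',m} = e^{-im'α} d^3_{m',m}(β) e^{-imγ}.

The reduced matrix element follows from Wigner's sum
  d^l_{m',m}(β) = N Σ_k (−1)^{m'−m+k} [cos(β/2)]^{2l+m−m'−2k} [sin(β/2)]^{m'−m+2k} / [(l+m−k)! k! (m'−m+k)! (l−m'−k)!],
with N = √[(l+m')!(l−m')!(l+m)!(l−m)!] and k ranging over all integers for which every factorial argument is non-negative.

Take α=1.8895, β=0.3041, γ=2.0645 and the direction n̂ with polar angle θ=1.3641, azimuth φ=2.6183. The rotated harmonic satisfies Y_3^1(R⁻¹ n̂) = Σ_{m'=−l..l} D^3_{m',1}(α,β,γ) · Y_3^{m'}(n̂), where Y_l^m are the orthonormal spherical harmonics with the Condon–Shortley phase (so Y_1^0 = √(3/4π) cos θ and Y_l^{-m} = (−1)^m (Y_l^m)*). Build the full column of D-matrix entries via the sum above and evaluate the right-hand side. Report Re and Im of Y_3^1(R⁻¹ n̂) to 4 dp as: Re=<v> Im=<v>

Need the full column D^3_{m',1} for m'=−3..3 at α=1.8895, β=0.3041, γ=2.0645.
cos(β/2)=0.988463, sin(β/2)=0.151465
d^3_{-3,1}: single k=4 term ⇒ +0.001992;  D = -0.001782-0.000888i
d^3_{-2,1}: k∈[3..4] ⇒ +0.021225 -0.000249 = +0.020976;  D = -0.003004+0.020760i
d^3_{-1,1}: k∈[2..4] ⇒ +0.131406 -0.004114 +0.000012 = +0.127304;  D = +0.125360-0.022165i
d^3_{0,1}: k∈[1..3] ⇒ +0.495112 -0.034876 +0.000273 = +0.460509;  D = -0.218231-0.405517i
d^3_{1,1}: k∈[0..2] ⇒ +0.932742 -0.175208 +0.003085 = +0.760619;  D = -0.523118+0.552168i
d^3_{2,1}: k∈[0..1] ⇒ -0.451974 +0.021225 = -0.430749;  D = -0.389778-0.183350i
d^3_{3,1}: single k=0 term ⇒ +0.084822;  D = +0.010237-0.084202i
Y_3^{m'}(θ=1.3641,φ=2.6183) and Σ D·Y over m':
  (-0.0018-0.0009i)·(-0.0004-0.3911i)  (-0.0030+0.0208i)·(+0.1006+0.1739i)  (+0.1254-0.0222i)·(+0.2163+0.1248i)  (-0.2182-0.4055i)·(-0.2136+0.0000i)  (-0.5231+0.5522i)·(-0.2163+0.1248i)  (-0.3898-0.1834i)·(+0.1006-0.1739i)  (+0.0102-0.0842i)·(+0.0004-0.3911i)
Y_3^1(R⁻¹ n̂) = +0.012461-0.039632i

Re=0.0125 Im=-0.0396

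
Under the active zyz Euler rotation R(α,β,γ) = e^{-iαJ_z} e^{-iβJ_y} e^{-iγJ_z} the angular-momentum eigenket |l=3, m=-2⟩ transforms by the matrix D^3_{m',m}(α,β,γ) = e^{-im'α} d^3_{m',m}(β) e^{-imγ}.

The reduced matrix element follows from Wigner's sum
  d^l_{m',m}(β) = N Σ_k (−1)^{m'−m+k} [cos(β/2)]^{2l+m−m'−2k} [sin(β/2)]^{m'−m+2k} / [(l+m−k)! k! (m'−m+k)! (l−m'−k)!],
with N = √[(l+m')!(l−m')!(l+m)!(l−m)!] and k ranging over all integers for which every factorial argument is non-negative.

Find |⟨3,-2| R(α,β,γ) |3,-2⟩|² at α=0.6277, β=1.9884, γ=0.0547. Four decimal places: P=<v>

P=0.0807

Split into d^3_{-2,-2}(β=1.9884) × two z-phases.
c=cos(1.9884/2)=0.545174, s=sin(1.9884/2)=0.838323; N=√[1·120·1·120]=120.000000
Admissible k: 0..1 (factorial args all ≥0)
  k=0: (−1)^0·120.0000/(120)·0.5452^6·0.8383^0 = +0.026255
  k=1: (−1)^1·120.0000/(24)·0.5452^4·0.8383^2 = -0.310408
d^3_{-2,-2}(1.9884) = +0.026255 -0.310408 = -0.284153
|D^3_{-2,-2}|² = |d^3_{-2,-2}(β)|² = (-0.284153)² = 0.080743 (the z-rotation phases have unit modulus)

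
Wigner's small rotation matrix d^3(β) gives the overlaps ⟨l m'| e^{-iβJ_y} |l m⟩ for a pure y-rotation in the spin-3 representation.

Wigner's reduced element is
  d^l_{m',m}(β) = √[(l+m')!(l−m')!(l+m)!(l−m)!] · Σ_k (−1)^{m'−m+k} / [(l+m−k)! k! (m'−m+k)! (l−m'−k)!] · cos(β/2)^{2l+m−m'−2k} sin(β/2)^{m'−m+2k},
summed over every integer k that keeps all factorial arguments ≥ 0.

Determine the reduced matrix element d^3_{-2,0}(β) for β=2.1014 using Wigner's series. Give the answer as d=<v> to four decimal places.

d^3_{-2,0}(β=2.1014) via Wigner's sum:
Half-angle: c=0.496964, s=0.867771. N=√(1·120·6·6)=65.726707
The bounds max(0,m−m')=2 and min(l+m,l−m')=3 give 2 terms
  k=2: (−1)^0·65.7267/(12)·0.4970^4·0.8678^2 = +0.251576
  k=3: (−1)^1·65.7267/(12)·0.4970^2·0.8678^4 = -0.767063
d^3_{-2,0}(2.1014) = +0.251576 -0.767063 = -0.515487

d=-0.5155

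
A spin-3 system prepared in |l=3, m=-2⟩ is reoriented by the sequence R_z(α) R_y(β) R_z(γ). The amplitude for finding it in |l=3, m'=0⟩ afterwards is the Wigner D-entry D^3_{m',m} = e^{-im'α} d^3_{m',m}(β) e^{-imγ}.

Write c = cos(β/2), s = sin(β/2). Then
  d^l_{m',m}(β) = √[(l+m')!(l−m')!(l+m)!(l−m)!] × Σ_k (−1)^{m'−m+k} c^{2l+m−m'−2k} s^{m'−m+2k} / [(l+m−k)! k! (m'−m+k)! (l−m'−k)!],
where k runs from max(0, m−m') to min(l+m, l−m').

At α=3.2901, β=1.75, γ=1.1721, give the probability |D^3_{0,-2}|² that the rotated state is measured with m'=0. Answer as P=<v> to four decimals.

P=0.0558

Split into d^3_{0,-2}(β=1.75) × two z-phases.
With c≡cos(β/2)=0.640997 and s≡sin(β/2)=0.767544, N=[6·6·1·120]^{1/2}=65.726707
The bounds max(0,m−m')=0 and min(l+m,l−m')=1 give 2 terms
  k=0: (−1)^2·65.7267/(12)·0.6410^4·0.7675^2 = +0.544741
  k=1: (−1)^3·65.7267/(12)·0.6410^2·0.7675^4 = -0.781060
d^3_{0,-2}(1.75) = +0.544741 -0.781060 = -0.236319
|D^3_{0,-2}|² = |d^3_{0,-2}(β)|² = (-0.236319)² = 0.055847 (the z-rotation phases have unit modulus)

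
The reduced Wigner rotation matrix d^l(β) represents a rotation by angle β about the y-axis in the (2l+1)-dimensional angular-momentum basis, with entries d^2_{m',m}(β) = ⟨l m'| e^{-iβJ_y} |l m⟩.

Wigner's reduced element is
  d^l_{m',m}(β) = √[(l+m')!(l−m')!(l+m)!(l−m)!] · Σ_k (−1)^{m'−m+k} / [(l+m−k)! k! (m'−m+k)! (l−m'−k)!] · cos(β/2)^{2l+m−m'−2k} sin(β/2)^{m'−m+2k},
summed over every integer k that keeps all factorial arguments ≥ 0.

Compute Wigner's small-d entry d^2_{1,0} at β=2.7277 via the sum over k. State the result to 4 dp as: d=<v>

d=0.4510

d^2_{1,0}(β=2.7277) via Wigner's sum:
With c≡cos(β/2)=0.205472 and s≡sin(β/2)=0.978663, N=[6·1·2·2]^{1/2}=4.898979
k: max(0,(0)−(1))=0 … min(2+(0),2−(1))=1
  k=0: (−1)^1·4.8990/(2)·0.2055^3·0.9787^1 = -0.020795
  k=1: (−1)^2·4.8990/(2)·0.2055^1·0.9787^3 = +0.471768
d^2_{1,0}(2.7277) = -0.020795 +0.471768 = +0.450972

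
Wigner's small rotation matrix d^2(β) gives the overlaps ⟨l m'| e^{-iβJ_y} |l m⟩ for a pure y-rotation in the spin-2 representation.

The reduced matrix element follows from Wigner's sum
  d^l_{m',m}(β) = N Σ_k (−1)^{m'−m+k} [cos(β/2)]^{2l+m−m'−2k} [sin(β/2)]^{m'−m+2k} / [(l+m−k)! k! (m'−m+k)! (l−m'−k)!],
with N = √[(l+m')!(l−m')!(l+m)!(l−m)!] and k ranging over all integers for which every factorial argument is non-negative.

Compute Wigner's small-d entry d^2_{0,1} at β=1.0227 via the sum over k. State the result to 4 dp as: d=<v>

d^2_{0,1}(β=1.0227) via Wigner's sum:
Half-angle: c=0.872085, s=0.489355. N=√(2·2·6·1)=4.898979
k∈{1,2} keeps every argument non-negative
  k=1: (−1)^0·4.8990/(2)·0.8721^3·0.4894^1 = +0.795016
  k=2: (−1)^1·4.8990/(2)·0.8721^1·0.4894^3 = -0.250326
d^2_{0,1}(1.0227) = +0.795016 -0.250326 = +0.544689

d=0.5447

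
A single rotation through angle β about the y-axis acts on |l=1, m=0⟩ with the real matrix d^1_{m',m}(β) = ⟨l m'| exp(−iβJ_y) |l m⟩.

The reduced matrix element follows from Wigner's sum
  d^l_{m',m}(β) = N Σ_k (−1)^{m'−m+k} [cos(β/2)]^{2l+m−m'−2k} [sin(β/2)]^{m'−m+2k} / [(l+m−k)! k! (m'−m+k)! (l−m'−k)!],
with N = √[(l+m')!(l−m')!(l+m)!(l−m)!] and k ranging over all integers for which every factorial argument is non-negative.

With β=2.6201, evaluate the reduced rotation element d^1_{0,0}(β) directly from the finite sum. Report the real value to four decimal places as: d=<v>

d=-0.8671

d^1_{0,0}(β=2.6201) via Wigner's sum:
Half-angle: c=0.257802, s=0.966198. N=√(1·1·1·1)=1.000000
k∈{0,1} keeps every argument non-negative
  k=0: (−1)^0·1.0000/(1)·0.2578^2·0.9662^0 = +0.066462
  k=1: (−1)^1·1.0000/(1)·0.2578^0·0.9662^2 = -0.933538
d^1_{0,0}(2.6201) = +0.066462 -0.933538 = -0.867077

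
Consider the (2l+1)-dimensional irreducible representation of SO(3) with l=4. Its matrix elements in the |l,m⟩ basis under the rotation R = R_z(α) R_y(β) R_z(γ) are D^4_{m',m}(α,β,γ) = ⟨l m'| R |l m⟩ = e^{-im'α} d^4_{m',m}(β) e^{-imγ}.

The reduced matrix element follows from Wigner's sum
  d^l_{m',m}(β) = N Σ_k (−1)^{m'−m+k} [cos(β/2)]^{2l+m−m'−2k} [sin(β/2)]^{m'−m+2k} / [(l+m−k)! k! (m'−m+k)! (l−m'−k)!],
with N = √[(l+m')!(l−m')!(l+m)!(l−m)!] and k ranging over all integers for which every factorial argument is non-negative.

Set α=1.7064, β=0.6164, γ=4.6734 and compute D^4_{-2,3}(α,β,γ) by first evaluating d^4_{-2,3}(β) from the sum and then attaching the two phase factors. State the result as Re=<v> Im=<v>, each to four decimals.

Re=-0.0091 Im=0.0223

D^4_{-2,3}(1.7064,0.6164,4.6734) = e^{-i·-2·1.7064}·d^4_{-2,3}(0.6164)·e^{-i·3·4.6734}. Compute d first:
With c≡cos(β/2)=0.952881 and s≡sin(β/2)=0.303344, N=[2·720·5040·1]^{1/2}=2693.993318
Admissible k: 5..6 (factorial args all ≥0)
  k=5: (−1)^0·2693.9933/(240)·0.9529^3·0.3033^5 = +0.024945
  k=6: (−1)^1·2693.9933/(720)·0.9529^1·0.3033^7 = -0.000843
d^4_{-2,3}(0.6164) = +0.024945 -0.000843 = +0.024102
D = (-0.963448-0.267895i)·(+0.024102)·(+0.116700-0.993167i) = -0.009123+0.022309i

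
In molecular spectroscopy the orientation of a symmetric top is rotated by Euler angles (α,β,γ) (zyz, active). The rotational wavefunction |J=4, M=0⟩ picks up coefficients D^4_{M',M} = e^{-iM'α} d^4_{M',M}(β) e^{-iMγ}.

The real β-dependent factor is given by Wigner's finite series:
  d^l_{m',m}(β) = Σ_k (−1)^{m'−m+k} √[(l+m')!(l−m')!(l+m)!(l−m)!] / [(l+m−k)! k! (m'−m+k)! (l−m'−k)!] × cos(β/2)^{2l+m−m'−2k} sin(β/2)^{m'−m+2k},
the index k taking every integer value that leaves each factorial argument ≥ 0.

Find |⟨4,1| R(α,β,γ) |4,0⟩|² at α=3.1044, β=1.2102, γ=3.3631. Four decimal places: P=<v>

P=0.1543

Split into d^4_{1,0}(β=1.2102) × two z-phases.
With c≡cos(β/2)=0.822445 and s≡sin(β/2)=0.568844, N=[120·6·24·24]^{1/2}=643.987578
The bounds max(0,m−m')=0 and min(l+m,l−m')=3 give 4 terms
  k=0: (−1)^1·643.9876/(144)·0.8224^7·0.5688^1 = -0.647526
  k=1: (−1)^2·643.9876/(24)·0.8224^5·0.5688^3 = +1.858581
  k=2: (−1)^3·643.9876/(24)·0.8224^3·0.5688^5 = -0.889108
  k=3: (−1)^4·643.9876/(144)·0.8224^1·0.5688^7 = +0.070889
d^4_{1,0}(1.2102) = -0.647526 +1.858581 -0.889108 +0.070889 = +0.392836
|D^4_{1,0}|² = |d^4_{1,0}(β)|² = (+0.392836)² = 0.154320 (the z-rotation phases have unit modulus)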